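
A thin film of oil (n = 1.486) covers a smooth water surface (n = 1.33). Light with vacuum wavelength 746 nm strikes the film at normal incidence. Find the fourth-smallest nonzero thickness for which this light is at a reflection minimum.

1004 nm

Top surface (1.0 → 1.486): reflection off a higher-index medium gives a half-wave phase shift.
Bottom surface (1.486 → 1.33): reflection off a lower-index medium gives no phase shift.
Net: one phase inversion between the two reflected rays.
With one net inversion, destructive interference in reflection requires 2 n t = m λ.
The fourth-smallest nonzero thickness corresponds to m = 4: t = m λ / (2 n) = 4.00 × 746 / (2 × 1.486) = 1004 nm.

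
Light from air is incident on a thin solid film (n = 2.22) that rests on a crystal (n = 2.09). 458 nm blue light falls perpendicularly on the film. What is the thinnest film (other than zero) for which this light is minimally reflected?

Top surface (1.0 → 2.22): reflection off a higher-index medium gives a half-wave phase shift.
At the lower boundary (n = 2.22 to n = 2.09) the reflected ray undergoes no phase shift.
Exactly one π shift → a net half-wave offset.
For minimum reflection here: 2 n t = m λ.
Minimum nonzero at m = 1: t = λ / (2 n) = 458 / (2 × 2.22) = 103 nm.

103 nm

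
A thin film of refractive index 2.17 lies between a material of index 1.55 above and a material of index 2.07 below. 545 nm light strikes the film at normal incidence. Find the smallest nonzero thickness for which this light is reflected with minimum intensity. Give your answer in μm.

Ray reflecting at the top interface goes from n = 1.55 toward n = 2.17: a half-wave phase shift.
At the lower boundary (n = 2.17 to n = 2.07) the reflected ray undergoes no phase shift.
Net: one phase inversion between the two reflected rays.
So the condition for destructive reflection is 2 n t = m λ.
The smallest nonzero thickness corresponds to m = 1: t = m λ / (2 n) = 1.00 × 545 / (2 × 2.17) = 126 nm.

0.126 μm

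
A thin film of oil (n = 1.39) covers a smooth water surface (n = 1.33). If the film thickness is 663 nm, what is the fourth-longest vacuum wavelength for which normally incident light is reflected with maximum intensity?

527 nm

Top surface (1.0 → 1.39): reflection off a higher-index medium gives a half-wave phase shift.
Bottom surface (1.39 → 1.33): reflection off a lower-index medium gives no phase shift.
Exactly one π shift → a net half-wave offset.
So the condition for constructive reflection is 2 n t = (m + ½) λ.
λ = 2 n t / (m + ½). The fourth-longest wavelength is m = 3: λ = 2 × 1.39 × 663 / 3.50 = 527 nm.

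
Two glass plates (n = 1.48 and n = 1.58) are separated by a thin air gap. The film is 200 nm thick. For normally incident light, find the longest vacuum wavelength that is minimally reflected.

400 nm

Ray reflecting at the top interface goes from n = 1.48 toward n = 1.0: no phase shift.
Bottom surface (1.0 → 1.58): reflection off a higher-index medium gives a half-wave phase shift.
Exactly one π shift → a net half-wave offset.
So the condition for destructive reflection is 2 n t = m λ.
λ = 2 n t / m. The longest wavelength is m = 1: λ = 2 × 1.0 × 200 / 1.00 = 400 nm.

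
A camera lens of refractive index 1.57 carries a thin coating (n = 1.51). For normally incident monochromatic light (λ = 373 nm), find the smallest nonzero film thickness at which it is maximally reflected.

124 nm

Ray reflecting at the top interface goes from n = 1.0 toward n = 1.51: a half-wave phase shift.
Ray reflecting at the bottom interface goes from n = 1.51 toward n = 1.57: a half-wave phase shift.
The two reflections carry the same phase change, so no net offset.
So the condition for constructive reflection is 2 n t = m λ.
Minimum nonzero at m = 1: t = λ / (2 n) = 373 / (2 × 1.51) = 124 nm.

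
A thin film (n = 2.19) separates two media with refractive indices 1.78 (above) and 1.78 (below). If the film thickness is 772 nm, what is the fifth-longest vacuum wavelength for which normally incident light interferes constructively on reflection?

751 nm

Top surface (1.78 → 2.19): reflection off a higher-index medium gives a half-wave phase shift.
At the lower boundary (n = 2.19 to n = 1.78) the reflected ray undergoes no phase shift.
Exactly one π shift → a net half-wave offset.
For bright reflection here: 2 n t = (m + ½) λ.
λ = 2 n t / (m + ½). The fifth-longest wavelength is m = 4: λ = 2 × 2.19 × 772 / 4.50 = 751 nm.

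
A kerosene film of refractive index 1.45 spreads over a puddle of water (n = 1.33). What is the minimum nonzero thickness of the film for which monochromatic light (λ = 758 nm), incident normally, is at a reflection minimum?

261 nm

At the upper boundary (n = 1.0 to n = 1.45) the reflected ray undergoes a half-wave phase shift.
At the lower boundary (n = 1.45 to n = 1.33) the reflected ray undergoes no phase shift.
The two reflections differ by half a wavelength.
With one net inversion, destructive interference in reflection requires 2 n t = m λ.
Minimum nonzero at m = 1: t = λ / (2 n) = 758 / (2 × 1.45) = 261 nm.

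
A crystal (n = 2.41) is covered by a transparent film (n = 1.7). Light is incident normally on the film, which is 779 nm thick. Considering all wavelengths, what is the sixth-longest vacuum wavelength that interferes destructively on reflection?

482 nm

At the upper boundary (n = 1.0 to n = 1.7) the reflected ray undergoes a half-wave phase shift.
Bottom surface (1.7 → 2.41): reflection off a higher-index medium gives a half-wave phase shift.
Zero or two π shifts → no net half-wave offset.
For dark reflection here: 2 n t = (m + ½) λ.
λ = 2 n t / (m + ½). The sixth-longest wavelength is m = 5: λ = 2 × 1.7 × 779 / 5.50 = 482 nm.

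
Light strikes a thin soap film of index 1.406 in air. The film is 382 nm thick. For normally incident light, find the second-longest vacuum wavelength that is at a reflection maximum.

Ray reflecting at the top interface goes from n = 1.0 toward n = 1.406: a half-wave phase shift.
Bottom surface (1.406 → 1.0): reflection off a lower-index medium gives no phase shift.
The two reflections differ by half a wavelength.
With one net inversion, constructive interference in reflection requires 2 n t = (m + ½) λ.
λ = 2 n t / (m + ½). The second-longest wavelength is m = 1: λ = 2 × 1.406 × 382 / 1.50 = 716 nm.

716 nm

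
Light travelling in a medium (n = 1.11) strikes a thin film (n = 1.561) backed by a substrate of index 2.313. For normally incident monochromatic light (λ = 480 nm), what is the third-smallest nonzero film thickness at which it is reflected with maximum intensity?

At the upper boundary (n = 1.11 to n = 1.561) the reflected ray undergoes a half-wave phase shift.
Bottom surface (1.561 → 2.313): reflection off a higher-index medium gives a half-wave phase shift.
Net: no relative phase inversion (both shifts match).
For maximum reflection here: 2 n t = m λ.
The third-smallest nonzero thickness corresponds to m = 3: t = m λ / (2 n) = 3.00 × 480 / (2 × 1.561) = 461 nm.

461 nm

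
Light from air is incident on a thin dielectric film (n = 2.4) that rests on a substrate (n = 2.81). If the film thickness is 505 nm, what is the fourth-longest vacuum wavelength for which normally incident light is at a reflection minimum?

Ray reflecting at the top interface goes from n = 1.0 toward n = 2.4: a half-wave phase shift.
Ray reflecting at the bottom interface goes from n = 2.4 toward n = 2.81: a half-wave phase shift.
The two reflections carry the same phase change, so no net offset.
So the condition for destructive reflection is 2 n t = (m + ½) λ.
λ = 2 n t / (m + ½). The fourth-longest wavelength is m = 3: λ = 2 × 2.4 × 505 / 3.50 = 693 nm.

693 nm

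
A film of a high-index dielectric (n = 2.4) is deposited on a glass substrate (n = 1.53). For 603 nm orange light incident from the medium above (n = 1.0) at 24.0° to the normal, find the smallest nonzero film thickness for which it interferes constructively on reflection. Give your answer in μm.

At the upper boundary (n = 1.0 to n = 2.4) the reflected ray undergoes a half-wave phase shift.
At the lower boundary (n = 2.4 to n = 1.53) the reflected ray undergoes no phase shift.
The two reflections differ by half a wavelength.
With one net inversion, constructive interference in reflection requires 2 n t cos θ_r = (m + ½) λ.
Snell's law: 1.0 sin 24.0° = 2.4 sin θ_r → sin θ_r = 0.169, cos θ_r = 0.986.
Minimum at m = 0: t = λ / (4 n cos θ_r) = 603 / (4 × 2.4 × 0.986) = 63.7 nm.

0.0637 μm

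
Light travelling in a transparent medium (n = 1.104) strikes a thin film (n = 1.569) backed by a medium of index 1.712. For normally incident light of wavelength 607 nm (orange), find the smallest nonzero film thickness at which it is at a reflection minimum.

Top surface (1.104 → 1.569): reflection off a higher-index medium gives a half-wave phase shift.
Bottom surface (1.569 → 1.712): reflection off a higher-index medium gives a half-wave phase shift.
The two reflections carry the same phase change, so no net offset.
For minimum reflection here: 2 n t = (m + ½) λ.
Minimum at m = 0: t = λ / (4 n) = 607 / (4 × 1.569) = 96.7 nm.

96.7 nm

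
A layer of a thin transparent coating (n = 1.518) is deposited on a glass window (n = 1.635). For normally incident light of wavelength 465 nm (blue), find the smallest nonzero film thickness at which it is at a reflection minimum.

76.6 nm

Ray reflecting at the top interface goes from n = 1.0 toward n = 1.518: a half-wave phase shift.
Ray reflecting at the bottom interface goes from n = 1.518 toward n = 1.635: a half-wave phase shift.
Net: no relative phase inversion (both shifts match).
With no net inversion, destructive interference in reflection requires 2 n t = (m + ½) λ.
Minimum at m = 0: t = λ / (4 n) = 465 / (4 × 1.518) = 76.6 nm.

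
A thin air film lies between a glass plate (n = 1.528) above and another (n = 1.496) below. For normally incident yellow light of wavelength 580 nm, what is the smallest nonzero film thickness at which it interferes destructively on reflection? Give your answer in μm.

0.290 μm

Top surface (1.528 → 1.0): reflection off a lower-index medium gives no phase shift.
Ray reflecting at the bottom interface goes from n = 1.0 toward n = 1.496: a half-wave phase shift.
Net: one phase inversion between the two reflected rays.
For minimum reflection here: 2 n t = m λ.
The smallest nonzero thickness corresponds to m = 1: t = m λ / (2 n) = 1.00 × 580 / (2 × 1.0) = 290 nm.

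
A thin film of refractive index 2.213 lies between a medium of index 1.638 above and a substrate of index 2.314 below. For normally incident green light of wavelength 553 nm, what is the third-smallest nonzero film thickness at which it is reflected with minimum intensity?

312 nm

Ray reflecting at the top interface goes from n = 1.638 toward n = 2.213: a half-wave phase shift.
Bottom surface (2.213 → 2.314): reflection off a higher-index medium gives a half-wave phase shift.
Zero or two π shifts → no net half-wave offset.
For minimum reflection here: 2 n t = (m + ½) λ.
The third-smallest nonzero thickness corresponds to m = 2: t = (m + ½) λ / (2 n) = 2.50 × 553 / (2 × 2.213) = 312 nm.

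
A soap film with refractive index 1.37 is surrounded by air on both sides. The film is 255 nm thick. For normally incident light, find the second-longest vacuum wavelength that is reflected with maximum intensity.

466 nm

Ray reflecting at the top interface goes from n = 1.0 toward n = 1.37: a half-wave phase shift.
Bottom surface (1.37 → 1.0): reflection off a lower-index medium gives no phase shift.
The two reflections differ by half a wavelength.
With one net inversion, constructive interference in reflection requires 2 n t = (m + ½) λ.
λ = 2 n t / (m + ½). The second-longest wavelength is m = 1: λ = 2 × 1.37 × 255 / 1.50 = 466 nm.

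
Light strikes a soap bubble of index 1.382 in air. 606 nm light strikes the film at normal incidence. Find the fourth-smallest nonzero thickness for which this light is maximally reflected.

767 nm

At the upper boundary (n = 1.0 to n = 1.382) the reflected ray undergoes a half-wave phase shift.
Ray reflecting at the bottom interface goes from n = 1.382 toward n = 1.0: no phase shift.
Exactly one π shift → a net half-wave offset.
For maximum reflection here: 2 n t = (m + ½) λ.
The fourth-smallest nonzero thickness corresponds to m = 3: t = (m + ½) λ / (2 n) = 3.50 × 606 / (2 × 1.382) = 767 nm.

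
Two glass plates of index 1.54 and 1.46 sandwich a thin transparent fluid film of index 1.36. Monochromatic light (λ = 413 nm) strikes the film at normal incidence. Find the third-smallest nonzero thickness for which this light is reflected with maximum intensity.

Top surface (1.54 → 1.36): reflection off a lower-index medium gives no phase shift.
Ray reflecting at the bottom interface goes from n = 1.36 toward n = 1.46: a half-wave phase shift.
The two reflections differ by half a wavelength.
With one net inversion, constructive interference in reflection requires 2 n t = (m + ½) λ.
The third-smallest nonzero thickness corresponds to m = 2: t = (m + ½) λ / (2 n) = 2.50 × 413 / (2 × 1.36) = 380 nm.

380 nm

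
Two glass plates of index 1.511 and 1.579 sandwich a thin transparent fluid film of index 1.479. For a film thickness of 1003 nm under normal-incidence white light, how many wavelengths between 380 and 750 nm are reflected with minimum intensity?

Ray reflecting at the top interface goes from n = 1.511 toward n = 1.479: no phase shift.
Ray reflecting at the bottom interface goes from n = 1.479 toward n = 1.579: a half-wave phase shift.
The two reflections differ by half a wavelength.
With one net inversion, destructive interference in reflection requires 2 n t = m λ.
λ = 2 n t / m = 2967 / m nm.
m=3: 989 nm (IR); m=4: 742 nm (visible); m=5: 593 nm (visible); m=6: 494 nm (visible); m=7: 424 nm (visible); m=8: 371 nm (UV).

4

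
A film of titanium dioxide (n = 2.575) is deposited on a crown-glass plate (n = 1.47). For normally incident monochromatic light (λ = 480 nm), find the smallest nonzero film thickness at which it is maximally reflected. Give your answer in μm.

0.0466 μm

At the upper boundary (n = 1.0 to n = 2.575) the reflected ray undergoes a half-wave phase shift.
Ray reflecting at the bottom interface goes from n = 2.575 toward n = 1.47: no phase shift.
The two reflections differ by half a wavelength.
So the condition for constructive reflection is 2 n t = (m + ½) λ.
Minimum at m = 0: t = λ / (4 n) = 480 / (4 × 2.575) = 46.6 nm.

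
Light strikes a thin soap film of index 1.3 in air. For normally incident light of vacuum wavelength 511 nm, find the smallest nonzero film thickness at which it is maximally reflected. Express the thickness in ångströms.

983 Å

Ray reflecting at the top interface goes from n = 1.0 toward n = 1.3: a half-wave phase shift.
Bottom surface (1.3 → 1.0): reflection off a lower-index medium gives no phase shift.
Exactly one π shift → a net half-wave offset.
With one net inversion, constructive interference in reflection requires 2 n t = (m + ½) λ.
Minimum at m = 0: t = λ / (4 n) = 511 / (4 × 1.3) = 98.3 nm.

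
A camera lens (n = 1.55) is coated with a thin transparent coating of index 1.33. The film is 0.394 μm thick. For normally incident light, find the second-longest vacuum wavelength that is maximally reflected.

524 nm

At the upper boundary (n = 1.0 to n = 1.33) the reflected ray undergoes a half-wave phase shift.
Ray reflecting at the bottom interface goes from n = 1.33 toward n = 1.55: a half-wave phase shift.
The two reflections carry the same phase change, so no net offset.
For bright reflection here: 2 n t = m λ.
λ = 2 n t / m. The second-longest wavelength is m = 2: λ = 2 × 1.33 × 394 / 2.00 = 524 nm.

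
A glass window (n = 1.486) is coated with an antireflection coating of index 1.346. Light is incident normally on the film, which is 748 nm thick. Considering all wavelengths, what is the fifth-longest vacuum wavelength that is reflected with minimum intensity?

447 nm

Top surface (1.0 → 1.346): reflection off a higher-index medium gives a half-wave phase shift.
At the lower boundary (n = 1.346 to n = 1.486) the reflected ray undergoes a half-wave phase shift.
Zero or two π shifts → no net half-wave offset.
With no net inversion, destructive interference in reflection requires 2 n t = (m + ½) λ.
λ = 2 n t / (m + ½). The fifth-longest wavelength is m = 4: λ = 2 × 1.346 × 748 / 4.50 = 447 nm.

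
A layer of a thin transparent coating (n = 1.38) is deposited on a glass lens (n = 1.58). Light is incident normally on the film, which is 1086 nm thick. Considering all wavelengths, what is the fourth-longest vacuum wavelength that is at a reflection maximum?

749 nm

At the upper boundary (n = 1.0 to n = 1.38) the reflected ray undergoes a half-wave phase shift.
Bottom surface (1.38 → 1.58): reflection off a higher-index medium gives a half-wave phase shift.
Zero or two π shifts → no net half-wave offset.
With no net inversion, constructive interference in reflection requires 2 n t = m λ.
λ = 2 n t / m. The fourth-longest wavelength is m = 4: λ = 2 × 1.38 × 1086 / 4.00 = 749 nm.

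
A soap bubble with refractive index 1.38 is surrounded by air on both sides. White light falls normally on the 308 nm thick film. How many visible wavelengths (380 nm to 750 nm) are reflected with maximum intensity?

1

Ray reflecting at the top interface goes from n = 1.0 toward n = 1.38: a half-wave phase shift.
Bottom surface (1.38 → 1.0): reflection off a lower-index medium gives no phase shift.
Exactly one π shift → a net half-wave offset.
For maximum reflection here: 2 n t = (m + ½) λ.
λ = 2 n t / (m + ½) = 850 / (m + ½) nm.
m=0: 1700 nm (IR); m=1: 567 nm (visible); m=2: 340 nm (UV).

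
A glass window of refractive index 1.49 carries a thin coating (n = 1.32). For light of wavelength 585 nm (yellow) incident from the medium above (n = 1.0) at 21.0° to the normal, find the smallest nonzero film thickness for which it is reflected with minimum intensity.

115 nm

Ray reflecting at the top interface goes from n = 1.0 toward n = 1.32: a half-wave phase shift.
Ray reflecting at the bottom interface goes from n = 1.32 toward n = 1.49: a half-wave phase shift.
Zero or two π shifts → no net half-wave offset.
So the condition for destructive reflection is 2 n t cos θ_r = (m + ½) λ.
Snell's law: 1.0 sin 21.0° = 1.32 sin θ_r → sin θ_r = 0.271, cos θ_r = 0.962.
Minimum at m = 0: t = λ / (4 n cos θ_r) = 585 / (4 × 1.32 × 0.962) = 115 nm.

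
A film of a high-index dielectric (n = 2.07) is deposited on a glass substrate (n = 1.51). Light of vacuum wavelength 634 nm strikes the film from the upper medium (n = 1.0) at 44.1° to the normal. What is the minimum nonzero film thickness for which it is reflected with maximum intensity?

Ray reflecting at the top interface goes from n = 1.0 toward n = 2.07: a half-wave phase shift.
Bottom surface (2.07 → 1.51): reflection off a lower-index medium gives no phase shift.
Exactly one π shift → a net half-wave offset.
For bright reflection here: 2 n t cos θ_r = (m + ½) λ.
Snell's law: 1.0 sin 44.1° = 2.07 sin θ_r → sin θ_r = 0.336, cos θ_r = 0.942.
Minimum at m = 0: t = λ / (4 n cos θ_r) = 634 / (4 × 2.07 × 0.942) = 81.3 nm.

81.3 nm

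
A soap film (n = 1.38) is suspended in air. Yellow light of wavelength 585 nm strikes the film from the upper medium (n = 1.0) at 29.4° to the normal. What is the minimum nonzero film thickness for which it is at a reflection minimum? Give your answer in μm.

0.227 μm

Ray reflecting at the top interface goes from n = 1.0 toward n = 1.38: a half-wave phase shift.
Ray reflecting at the bottom interface goes from n = 1.38 toward n = 1.0: no phase shift.
Net: one phase inversion between the two reflected rays.
For weak reflection here: 2 n t cos θ_r = m λ.
Snell's law: 1.0 sin 29.4° = 1.38 sin θ_r → sin θ_r = 0.356, cos θ_r = 0.935.
Minimum nonzero at m = 1: t = λ / (2 n cos θ_r) = 585 / (2 × 1.38 × 0.935) = 227 nm.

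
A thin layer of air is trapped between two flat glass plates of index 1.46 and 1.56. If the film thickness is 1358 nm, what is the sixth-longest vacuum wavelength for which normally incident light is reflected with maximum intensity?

494 nm

Ray reflecting at the top interface goes from n = 1.46 toward n = 1.0: no phase shift.
Bottom surface (1.0 → 1.56): reflection off a higher-index medium gives a half-wave phase shift.
The two reflections differ by half a wavelength.
So the condition for constructive reflection is 2 n t = (m + ½) λ.
λ = 2 n t / (m + ½). The sixth-longest wavelength is m = 5: λ = 2 × 1.0 × 1358 / 5.50 = 494 nm.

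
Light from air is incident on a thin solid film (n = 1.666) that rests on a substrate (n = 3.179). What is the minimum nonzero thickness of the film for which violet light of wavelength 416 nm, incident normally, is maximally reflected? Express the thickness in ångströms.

Ray reflecting at the top interface goes from n = 1.0 toward n = 1.666: a half-wave phase shift.
At the lower boundary (n = 1.666 to n = 3.179) the reflected ray undergoes a half-wave phase shift.
Net: no relative phase inversion (both shifts match).
With no net inversion, constructive interference in reflection requires 2 n t = m λ.
Minimum nonzero at m = 1: t = λ / (2 n) = 416 / (2 × 1.666) = 125 nm.

1248 Å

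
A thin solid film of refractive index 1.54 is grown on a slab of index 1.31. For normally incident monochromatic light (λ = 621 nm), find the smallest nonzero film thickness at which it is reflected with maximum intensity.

At the upper boundary (n = 1.0 to n = 1.54) the reflected ray undergoes a half-wave phase shift.
Ray reflecting at the bottom interface goes from n = 1.54 toward n = 1.31: no phase shift.
Net: one phase inversion between the two reflected rays.
With one net inversion, constructive interference in reflection requires 2 n t = (m + ½) λ.
Minimum at m = 0: t = λ / (4 n) = 621 / (4 × 1.54) = 101 nm.

101 nm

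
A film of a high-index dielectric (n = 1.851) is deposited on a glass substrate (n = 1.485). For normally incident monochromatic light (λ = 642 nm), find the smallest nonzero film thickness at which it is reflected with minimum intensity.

Ray reflecting at the top interface goes from n = 1.0 toward n = 1.851: a half-wave phase shift.
At the lower boundary (n = 1.851 to n = 1.485) the reflected ray undergoes no phase shift.
Net: one phase inversion between the two reflected rays.
With one net inversion, destructive interference in reflection requires 2 n t = m λ.
Minimum nonzero at m = 1: t = λ / (2 n) = 642 / (2 × 1.851) = 173 nm.

173 nm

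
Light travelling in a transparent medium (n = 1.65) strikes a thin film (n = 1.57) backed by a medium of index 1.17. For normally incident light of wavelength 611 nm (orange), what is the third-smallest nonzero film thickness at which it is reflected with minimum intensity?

486 nm

Ray reflecting at the top interface goes from n = 1.65 toward n = 1.57: no phase shift.
At the lower boundary (n = 1.57 to n = 1.17) the reflected ray undergoes no phase shift.
The two reflections carry the same phase change, so no net offset.
For dark reflection here: 2 n t = (m + ½) λ.
The third-smallest nonzero thickness corresponds to m = 2: t = (m + ½) λ / (2 n) = 2.50 × 611 / (2 × 1.57) = 486 nm.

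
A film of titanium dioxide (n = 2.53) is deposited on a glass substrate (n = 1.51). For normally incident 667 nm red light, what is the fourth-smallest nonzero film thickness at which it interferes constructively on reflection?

461 nm

Ray reflecting at the top interface goes from n = 1.0 toward n = 2.53: a half-wave phase shift.
Bottom surface (2.53 → 1.51): reflection off a lower-index medium gives no phase shift.
Exactly one π shift → a net half-wave offset.
For strong reflection here: 2 n t = (m + ½) λ.
The fourth-smallest nonzero thickness corresponds to m = 3: t = (m + ½) λ / (2 n) = 3.50 × 667 / (2 × 2.53) = 461 nm.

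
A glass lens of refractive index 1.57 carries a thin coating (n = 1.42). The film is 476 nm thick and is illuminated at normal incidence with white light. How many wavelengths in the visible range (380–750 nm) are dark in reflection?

At the upper boundary (n = 1.0 to n = 1.42) the reflected ray undergoes a half-wave phase shift.
Ray reflecting at the bottom interface goes from n = 1.42 toward n = 1.57: a half-wave phase shift.
The two reflections carry the same phase change, so no net offset.
For minimum reflection here: 2 n t = (m + ½) λ.
λ = 2 n t / (m + ½) = 1352 / (m + ½) nm.
m=1: 901 nm (IR); m=2: 541 nm (visible); m=3: 386 nm (visible); m=4: 300 nm (UV).

2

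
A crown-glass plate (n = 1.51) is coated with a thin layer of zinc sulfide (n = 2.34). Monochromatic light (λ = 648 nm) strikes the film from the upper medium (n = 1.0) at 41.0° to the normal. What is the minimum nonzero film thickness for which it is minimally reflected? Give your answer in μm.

0.144 μm

Ray reflecting at the top interface goes from n = 1.0 toward n = 2.34: a half-wave phase shift.
Ray reflecting at the bottom interface goes from n = 2.34 toward n = 1.51: no phase shift.
The two reflections differ by half a wavelength.
So the condition for destructive reflection is 2 n t cos θ_r = m λ.
Snell's law: 1.0 sin 41.0° = 2.34 sin θ_r → sin θ_r = 0.280, cos θ_r = 0.960.
Minimum nonzero at m = 1: t = λ / (2 n cos θ_r) = 648 / (2 × 2.34 × 0.960) = 144 nm.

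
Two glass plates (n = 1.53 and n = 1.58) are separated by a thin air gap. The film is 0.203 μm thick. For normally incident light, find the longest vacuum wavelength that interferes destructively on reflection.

Top surface (1.53 → 1.0): reflection off a lower-index medium gives no phase shift.
Ray reflecting at the bottom interface goes from n = 1.0 toward n = 1.58: a half-wave phase shift.
Net: one phase inversion between the two reflected rays.
With one net inversion, destructive interference in reflection requires 2 n t = m λ.
λ = 2 n t / m. The longest wavelength is m = 1: λ = 2 × 1.0 × 203 / 1.00 = 406 nm.

406 nm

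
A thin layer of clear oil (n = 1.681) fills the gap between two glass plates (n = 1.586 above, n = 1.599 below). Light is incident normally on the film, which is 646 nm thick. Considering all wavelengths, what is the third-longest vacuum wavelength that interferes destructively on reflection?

At the upper boundary (n = 1.586 to n = 1.681) the reflected ray undergoes a half-wave phase shift.
Bottom surface (1.681 → 1.599): reflection off a lower-index medium gives no phase shift.
The two reflections differ by half a wavelength.
With one net inversion, destructive interference in reflection requires 2 n t = m λ.
λ = 2 n t / m. The third-longest wavelength is m = 3: λ = 2 × 1.681 × 646 / 3.00 = 724 nm.

724 nm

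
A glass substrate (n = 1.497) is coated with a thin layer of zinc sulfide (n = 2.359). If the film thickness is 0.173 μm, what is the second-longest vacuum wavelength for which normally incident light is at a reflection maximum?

Top surface (1.0 → 2.359): reflection off a higher-index medium gives a half-wave phase shift.
Bottom surface (2.359 → 1.497): reflection off a lower-index medium gives no phase shift.
Net: one phase inversion between the two reflected rays.
So the condition for constructive reflection is 2 n t = (m + ½) λ.
λ = 2 n t / (m + ½). The second-longest wavelength is m = 1: λ = 2 × 2.359 × 173 / 1.50 = 544 nm.

544 nm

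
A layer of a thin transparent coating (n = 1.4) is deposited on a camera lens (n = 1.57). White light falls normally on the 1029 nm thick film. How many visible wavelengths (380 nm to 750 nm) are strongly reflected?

At the upper boundary (n = 1.0 to n = 1.4) the reflected ray undergoes a half-wave phase shift.
Bottom surface (1.4 → 1.57): reflection off a higher-index medium gives a half-wave phase shift.
Zero or two π shifts → no net half-wave offset.
For strong reflection here: 2 n t = m λ.
λ = 2 n t / m = 2881 / m nm.
m=3: 960 nm (IR); m=4: 720 nm (visible); m=5: 576 nm (visible); m=6: 480 nm (visible); m=7: 412 nm (visible); m=8: 360 nm (UV).

4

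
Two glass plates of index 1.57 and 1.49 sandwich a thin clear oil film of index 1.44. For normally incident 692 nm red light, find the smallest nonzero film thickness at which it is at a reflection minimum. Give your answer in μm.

At the upper boundary (n = 1.57 to n = 1.44) the reflected ray undergoes no phase shift.
At the lower boundary (n = 1.44 to n = 1.49) the reflected ray undergoes a half-wave phase shift.
Net: one phase inversion between the two reflected rays.
For weak reflection here: 2 n t = m λ.
Minimum nonzero at m = 1: t = λ / (2 n) = 692 / (2 × 1.44) = 240 nm.

0.240 μm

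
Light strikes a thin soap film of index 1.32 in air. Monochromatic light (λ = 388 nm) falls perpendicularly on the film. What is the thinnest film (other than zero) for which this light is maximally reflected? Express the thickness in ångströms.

735 Å

Top surface (1.0 → 1.32): reflection off a higher-index medium gives a half-wave phase shift.
Bottom surface (1.32 → 1.0): reflection off a lower-index medium gives no phase shift.
Exactly one π shift → a net half-wave offset.
So the condition for constructive reflection is 2 n t = (m + ½) λ.
Minimum at m = 0: t = λ / (4 n) = 388 / (4 × 1.32) = 73.5 nm.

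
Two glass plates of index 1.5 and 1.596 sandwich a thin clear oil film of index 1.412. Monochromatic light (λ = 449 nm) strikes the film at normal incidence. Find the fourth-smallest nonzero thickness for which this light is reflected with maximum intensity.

Ray reflecting at the top interface goes from n = 1.5 toward n = 1.412: no phase shift.
At the lower boundary (n = 1.412 to n = 1.596) the reflected ray undergoes a half-wave phase shift.
Exactly one π shift → a net half-wave offset.
So the condition for constructive reflection is 2 n t = (m + ½) λ.
The fourth-smallest nonzero thickness corresponds to m = 3: t = (m + ½) λ / (2 n) = 3.50 × 449 / (2 × 1.412) = 556 nm.

556 nm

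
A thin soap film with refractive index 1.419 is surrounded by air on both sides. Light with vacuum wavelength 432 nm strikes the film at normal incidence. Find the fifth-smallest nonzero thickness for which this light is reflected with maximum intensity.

685 nm

Ray reflecting at the top interface goes from n = 1.0 toward n = 1.419: a half-wave phase shift.
At the lower boundary (n = 1.419 to n = 1.0) the reflected ray undergoes no phase shift.
Exactly one π shift → a net half-wave offset.
With one net inversion, constructive interference in reflection requires 2 n t = (m + ½) λ.
The fifth-smallest nonzero thickness corresponds to m = 4: t = (m + ½) λ / (2 n) = 4.50 × 432 / (2 × 1.419) = 685 nm.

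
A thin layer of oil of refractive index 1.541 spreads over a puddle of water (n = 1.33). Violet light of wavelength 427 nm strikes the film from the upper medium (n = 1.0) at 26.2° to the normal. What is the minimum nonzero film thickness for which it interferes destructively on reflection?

Top surface (1.0 → 1.541): reflection off a higher-index medium gives a half-wave phase shift.
Bottom surface (1.541 → 1.33): reflection off a lower-index medium gives no phase shift.
Exactly one π shift → a net half-wave offset.
For minimum reflection here: 2 n t cos θ_r = m λ.
Snell's law: 1.0 sin 26.2° = 1.541 sin θ_r → sin θ_r = 0.287, cos θ_r = 0.958.
Minimum nonzero at m = 1: t = λ / (2 n cos θ_r) = 427 / (2 × 1.541 × 0.958) = 145 nm.

145 nm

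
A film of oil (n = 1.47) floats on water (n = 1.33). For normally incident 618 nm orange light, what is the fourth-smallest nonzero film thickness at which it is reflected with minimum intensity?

Ray reflecting at the top interface goes from n = 1.0 toward n = 1.47: a half-wave phase shift.
At the lower boundary (n = 1.47 to n = 1.33) the reflected ray undergoes no phase shift.
The two reflections differ by half a wavelength.
So the condition for destructive reflection is 2 n t = m λ.
The fourth-smallest nonzero thickness corresponds to m = 4: t = m λ / (2 n) = 4.00 × 618 / (2 × 1.47) = 841 nm.

841 nm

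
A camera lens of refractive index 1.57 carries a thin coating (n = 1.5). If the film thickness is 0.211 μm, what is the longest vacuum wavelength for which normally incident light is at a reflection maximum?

Ray reflecting at the top interface goes from n = 1.0 toward n = 1.5: a half-wave phase shift.
Bottom surface (1.5 → 1.57): reflection off a higher-index medium gives a half-wave phase shift.
Net: no relative phase inversion (both shifts match).
With no net inversion, constructive interference in reflection requires 2 n t = m λ.
λ = 2 n t / m. The longest wavelength is m = 1: λ = 2 × 1.5 × 211 / 1.00 = 633 nm.

633 nm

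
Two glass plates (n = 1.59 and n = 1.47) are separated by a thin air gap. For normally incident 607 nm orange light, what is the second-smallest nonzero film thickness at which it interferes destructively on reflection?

607 nm

Ray reflecting at the top interface goes from n = 1.59 toward n = 1.0: no phase shift.
Ray reflecting at the bottom interface goes from n = 1.0 toward n = 1.47: a half-wave phase shift.
Net: one phase inversion between the two reflected rays.
So the condition for destructive reflection is 2 n t = m λ.
The second-smallest nonzero thickness corresponds to m = 2: t = m λ / (2 n) = 2.00 × 607 / (2 × 1.0) = 607 nm.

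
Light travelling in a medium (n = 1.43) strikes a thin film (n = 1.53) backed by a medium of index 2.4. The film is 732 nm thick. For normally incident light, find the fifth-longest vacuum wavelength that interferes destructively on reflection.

At the upper boundary (n = 1.43 to n = 1.53) the reflected ray undergoes a half-wave phase shift.
At the lower boundary (n = 1.53 to n = 2.4) the reflected ray undergoes a half-wave phase shift.
The two reflections carry the same phase change, so no net offset.
For weak reflection here: 2 n t = (m + ½) λ.
λ = 2 n t / (m + ½). The fifth-longest wavelength is m = 4: λ = 2 × 1.53 × 732 / 4.50 = 498 nm.

498 nm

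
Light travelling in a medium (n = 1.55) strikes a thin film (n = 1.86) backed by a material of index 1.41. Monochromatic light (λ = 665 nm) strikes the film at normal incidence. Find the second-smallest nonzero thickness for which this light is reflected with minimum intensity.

358 nm

At the upper boundary (n = 1.55 to n = 1.86) the reflected ray undergoes a half-wave phase shift.
Ray reflecting at the bottom interface goes from n = 1.86 toward n = 1.41: no phase shift.
The two reflections differ by half a wavelength.
For dark reflection here: 2 n t = m λ.
The second-smallest nonzero thickness corresponds to m = 2: t = m λ / (2 n) = 2.00 × 665 / (2 × 1.86) = 358 nm.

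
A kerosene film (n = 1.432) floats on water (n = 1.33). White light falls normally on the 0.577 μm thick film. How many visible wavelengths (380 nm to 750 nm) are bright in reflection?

2

Ray reflecting at the top interface goes from n = 1.0 toward n = 1.432: a half-wave phase shift.
Ray reflecting at the bottom interface goes from n = 1.432 toward n = 1.33: no phase shift.
Net: one phase inversion between the two reflected rays.
With one net inversion, constructive interference in reflection requires 2 n t = (m + ½) λ.
λ = 2 n t / (m + ½) = 1653 / (m + ½) nm.
m=1: 1102 nm (IR); m=2: 661 nm (visible); m=3: 472 nm (visible); m=4: 367 nm (UV).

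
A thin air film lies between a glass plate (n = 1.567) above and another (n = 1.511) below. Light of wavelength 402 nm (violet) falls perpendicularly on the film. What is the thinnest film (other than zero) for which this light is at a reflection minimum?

Ray reflecting at the top interface goes from n = 1.567 toward n = 1.0: no phase shift.
At the lower boundary (n = 1.0 to n = 1.511) the reflected ray undergoes a half-wave phase shift.
Exactly one π shift → a net half-wave offset.
With one net inversion, destructive interference in reflection requires 2 n t = m λ.
Minimum nonzero at m = 1: t = λ / (2 n) = 402 / (2 × 1.0) = 201 nm.

201 nm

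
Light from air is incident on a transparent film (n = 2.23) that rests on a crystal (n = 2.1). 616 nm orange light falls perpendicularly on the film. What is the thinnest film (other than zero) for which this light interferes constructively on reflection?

69.1 nm

At the upper boundary (n = 1.0 to n = 2.23) the reflected ray undergoes a half-wave phase shift.
Bottom surface (2.23 → 2.1): reflection off a lower-index medium gives no phase shift.
The two reflections differ by half a wavelength.
For maximum reflection here: 2 n t = (m + ½) λ.
Minimum at m = 0: t = λ / (4 n) = 616 / (4 × 2.23) = 69.1 nm.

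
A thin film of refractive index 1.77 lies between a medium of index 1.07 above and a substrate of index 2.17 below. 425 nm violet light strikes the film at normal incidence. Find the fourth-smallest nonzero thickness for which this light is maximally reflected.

480 nm

Ray reflecting at the top interface goes from n = 1.07 toward n = 1.77: a half-wave phase shift.
Bottom surface (1.77 → 2.17): reflection off a higher-index medium gives a half-wave phase shift.
The two reflections carry the same phase change, so no net offset.
With no net inversion, constructive interference in reflection requires 2 n t = m λ.
The fourth-smallest nonzero thickness corresponds to m = 4: t = m λ / (2 n) = 4.00 × 425 / (2 × 1.77) = 480 nm.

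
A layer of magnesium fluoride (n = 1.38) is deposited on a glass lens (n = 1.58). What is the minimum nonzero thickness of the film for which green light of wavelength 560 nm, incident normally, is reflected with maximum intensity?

At the upper boundary (n = 1.0 to n = 1.38) the reflected ray undergoes a half-wave phase shift.
Ray reflecting at the bottom interface goes from n = 1.38 toward n = 1.58: a half-wave phase shift.
Zero or two π shifts → no net half-wave offset.
With no net inversion, constructive interference in reflection requires 2 n t = m λ.
Minimum nonzero at m = 1: t = λ / (2 n) = 560 / (2 × 1.38) = 203 nm.

203 nm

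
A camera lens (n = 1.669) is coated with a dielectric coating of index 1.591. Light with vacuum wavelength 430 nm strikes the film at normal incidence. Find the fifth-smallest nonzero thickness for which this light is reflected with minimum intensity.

608 nm

At the upper boundary (n = 1.0 to n = 1.591) the reflected ray undergoes a half-wave phase shift.
Ray reflecting at the bottom interface goes from n = 1.591 toward n = 1.669: a half-wave phase shift.
The two reflections carry the same phase change, so no net offset.
For weak reflection here: 2 n t = (m + ½) λ.
The fifth-smallest nonzero thickness corresponds to m = 4: t = (m + ½) λ / (2 n) = 4.50 × 430 / (2 × 1.591) = 608 nm.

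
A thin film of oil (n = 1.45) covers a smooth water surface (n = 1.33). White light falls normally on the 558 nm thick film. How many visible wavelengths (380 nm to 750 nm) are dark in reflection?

2

At the upper boundary (n = 1.0 to n = 1.45) the reflected ray undergoes a half-wave phase shift.
Ray reflecting at the bottom interface goes from n = 1.45 toward n = 1.33: no phase shift.
Net: one phase inversion between the two reflected rays.
With one net inversion, destructive interference in reflection requires 2 n t = m λ.
λ = 2 n t / m = 1618 / m nm.
m=2: 809 nm (IR); m=3: 539 nm (visible); m=4: 405 nm (visible); m=5: 324 nm (UV).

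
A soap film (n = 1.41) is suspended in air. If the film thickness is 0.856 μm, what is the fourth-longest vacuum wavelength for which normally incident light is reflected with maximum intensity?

690 nm

At the upper boundary (n = 1.0 to n = 1.41) the reflected ray undergoes a half-wave phase shift.
At the lower boundary (n = 1.41 to n = 1.0) the reflected ray undergoes no phase shift.
Exactly one π shift → a net half-wave offset.
With one net inversion, constructive interference in reflection requires 2 n t = (m + ½) λ.
λ = 2 n t / (m + ½). The fourth-longest wavelength is m = 3: λ = 2 × 1.41 × 856 / 3.50 = 690 nm.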